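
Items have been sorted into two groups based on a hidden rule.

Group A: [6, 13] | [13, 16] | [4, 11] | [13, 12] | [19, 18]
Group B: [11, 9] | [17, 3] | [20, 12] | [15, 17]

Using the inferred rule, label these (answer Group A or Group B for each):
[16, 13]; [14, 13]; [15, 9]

Group A, Group A, Group B

The simplest hypothesis consistent with all the labels is: sum is odd.
Group A: [16, 13], since 16+13 = 29. Group A: [14, 13], since 14+13 = 27. Group B: [15, 9], since 15+9 = 24.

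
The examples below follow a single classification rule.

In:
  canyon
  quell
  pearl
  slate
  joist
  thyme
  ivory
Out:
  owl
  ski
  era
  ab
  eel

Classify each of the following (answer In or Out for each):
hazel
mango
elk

In, In, Out

Every 'In' example satisfies: length ≥ 5. None of the 'Out' examples do.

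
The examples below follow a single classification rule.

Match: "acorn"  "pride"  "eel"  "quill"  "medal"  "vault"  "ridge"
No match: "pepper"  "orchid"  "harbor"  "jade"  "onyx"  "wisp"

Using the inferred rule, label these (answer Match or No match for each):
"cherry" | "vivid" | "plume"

No match, Match, Match

Looking at the examples, the only property every 'Match' case has and every 'No match' case lacks is: odd length.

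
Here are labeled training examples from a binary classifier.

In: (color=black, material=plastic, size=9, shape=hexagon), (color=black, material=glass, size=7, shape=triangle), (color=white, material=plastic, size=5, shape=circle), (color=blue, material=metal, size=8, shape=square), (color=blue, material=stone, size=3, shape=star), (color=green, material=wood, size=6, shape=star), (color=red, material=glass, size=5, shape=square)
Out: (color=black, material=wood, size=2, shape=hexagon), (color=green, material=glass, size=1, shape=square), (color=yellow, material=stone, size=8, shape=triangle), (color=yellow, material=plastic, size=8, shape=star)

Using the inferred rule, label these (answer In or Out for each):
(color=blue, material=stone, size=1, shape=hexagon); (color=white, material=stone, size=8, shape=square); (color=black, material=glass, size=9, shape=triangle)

The simplest hypothesis consistent with all the labels is: color is not yellow AND size ≥ 3.
(color=blue, material=stone, size=1, shape=hexagon): Out (color is blue, size = 1).
(color=white, material=stone, size=8, shape=square): In (color is white, size = 8).
(color=black, material=glass, size=9, shape=triangle): In (color is black, size = 9).

Out, In, In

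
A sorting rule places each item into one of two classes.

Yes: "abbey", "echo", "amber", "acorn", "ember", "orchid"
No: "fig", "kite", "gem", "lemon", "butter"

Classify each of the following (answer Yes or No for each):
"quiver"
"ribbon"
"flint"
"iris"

No, No, No, Yes

All 'Yes' examples share one property — starts with a vowel — and every 'No' example lacks it.
"quiver": No (starts with 'q').
"ribbon": No (starts with 'r').
"flint": No (starts with 'f').
"iris": Yes (starts with 'i').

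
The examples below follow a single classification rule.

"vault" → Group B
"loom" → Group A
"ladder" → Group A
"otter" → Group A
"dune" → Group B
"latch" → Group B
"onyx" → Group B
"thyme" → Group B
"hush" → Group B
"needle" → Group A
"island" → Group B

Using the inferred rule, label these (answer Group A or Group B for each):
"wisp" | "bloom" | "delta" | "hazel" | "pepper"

Comparing the two groups points to one rule — has a double letter.

Group B, Group A, Group B, Group B, Group A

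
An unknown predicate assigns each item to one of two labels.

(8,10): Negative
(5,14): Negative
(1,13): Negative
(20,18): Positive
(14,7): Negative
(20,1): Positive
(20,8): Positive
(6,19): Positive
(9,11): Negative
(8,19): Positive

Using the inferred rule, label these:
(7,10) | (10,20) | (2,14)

The common property of the 'Positive' items is: max ≥ 18. No 'Negative' item has it.
(7,10): max 10, does not fit → Negative.
(10,20): max 20, satisfies this → Positive.
(2,14): max 14, does not fit → Negative.

Negative, Positive, Negative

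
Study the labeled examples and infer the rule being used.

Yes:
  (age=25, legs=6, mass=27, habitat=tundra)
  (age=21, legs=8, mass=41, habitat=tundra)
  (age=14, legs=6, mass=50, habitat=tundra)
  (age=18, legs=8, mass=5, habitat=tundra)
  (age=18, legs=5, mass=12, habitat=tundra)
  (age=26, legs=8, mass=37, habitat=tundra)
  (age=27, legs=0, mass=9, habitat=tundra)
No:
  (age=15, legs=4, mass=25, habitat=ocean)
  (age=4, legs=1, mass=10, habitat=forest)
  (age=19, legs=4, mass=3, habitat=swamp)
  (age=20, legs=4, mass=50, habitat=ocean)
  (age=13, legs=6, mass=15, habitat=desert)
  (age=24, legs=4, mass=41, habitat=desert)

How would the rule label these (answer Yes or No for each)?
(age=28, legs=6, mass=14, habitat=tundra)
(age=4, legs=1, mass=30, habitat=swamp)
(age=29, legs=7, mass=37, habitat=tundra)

Yes, No, Yes

'Yes' ⟺ habitat is tundra.
Yes: (age=28, legs=6, mass=14, habitat=tundra), since habitat is tundra.
No: (age=4, legs=1, mass=30, habitat=swamp), since habitat is swamp.
Yes: (age=29, legs=7, mass=37, habitat=tundra), since habitat is tundra.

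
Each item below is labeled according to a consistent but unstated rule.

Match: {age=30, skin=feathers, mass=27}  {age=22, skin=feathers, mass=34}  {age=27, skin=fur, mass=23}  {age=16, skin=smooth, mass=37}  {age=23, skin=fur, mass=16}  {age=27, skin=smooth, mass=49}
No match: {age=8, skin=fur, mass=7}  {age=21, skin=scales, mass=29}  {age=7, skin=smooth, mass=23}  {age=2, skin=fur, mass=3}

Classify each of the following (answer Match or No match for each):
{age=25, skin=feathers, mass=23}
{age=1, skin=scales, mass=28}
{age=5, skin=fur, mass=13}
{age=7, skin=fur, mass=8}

The rule appears to be: age = 16 OR age ≥ 22.

Match, No match, No match, No match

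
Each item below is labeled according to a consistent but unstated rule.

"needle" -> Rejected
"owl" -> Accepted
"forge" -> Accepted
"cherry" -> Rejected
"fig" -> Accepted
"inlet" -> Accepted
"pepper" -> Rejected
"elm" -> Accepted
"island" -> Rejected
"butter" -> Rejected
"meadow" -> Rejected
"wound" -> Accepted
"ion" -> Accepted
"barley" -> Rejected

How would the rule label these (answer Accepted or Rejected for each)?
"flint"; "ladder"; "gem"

The simplest hypothesis consistent with all the labels is: odd length.
"flint" — length 5, hence Accepted. "ladder" — length 6, hence Rejected. "gem" — length 3, hence Accepted.

Accepted, Rejected, Accepted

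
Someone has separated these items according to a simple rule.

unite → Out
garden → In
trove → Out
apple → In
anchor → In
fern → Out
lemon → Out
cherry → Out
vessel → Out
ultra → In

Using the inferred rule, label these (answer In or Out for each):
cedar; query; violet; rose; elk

Comparing the two groups points to one rule — contains 'a'.
cedar: In (has 'a'). query: Out (no 'a'). violet: Out (no 'a'). rose: Out (no 'a'). elk: Out (no 'a').

In, Out, Out, Out, Out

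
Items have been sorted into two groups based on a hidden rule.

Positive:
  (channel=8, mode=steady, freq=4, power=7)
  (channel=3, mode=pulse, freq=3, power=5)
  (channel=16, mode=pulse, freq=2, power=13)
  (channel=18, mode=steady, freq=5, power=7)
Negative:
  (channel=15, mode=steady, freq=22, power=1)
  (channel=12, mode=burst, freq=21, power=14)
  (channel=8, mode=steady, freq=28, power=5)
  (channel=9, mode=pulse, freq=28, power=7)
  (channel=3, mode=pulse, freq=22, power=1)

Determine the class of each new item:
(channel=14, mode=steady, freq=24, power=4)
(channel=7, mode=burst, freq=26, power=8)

Negative, Negative

'Positive' ⟺ freq ≤ 5.
(channel=14, mode=steady, freq=24, power=4) → freq = 24 → Negative. (channel=7, mode=burst, freq=26, power=8) → freq = 26 → Negative.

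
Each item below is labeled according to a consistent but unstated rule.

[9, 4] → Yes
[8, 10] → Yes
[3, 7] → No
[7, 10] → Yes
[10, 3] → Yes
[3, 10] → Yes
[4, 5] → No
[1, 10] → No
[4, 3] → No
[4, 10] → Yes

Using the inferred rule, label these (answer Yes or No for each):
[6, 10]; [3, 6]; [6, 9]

Rule: sum ≥ 13. This holds for each 'Yes' example and fails for each 'No' one.
[6, 10]: 6+10 = 16 — qualifies, so Yes. [3, 6]: 3+6 = 9 — fails the rule, so No. [6, 9]: 6+9 = 15 — qualifies, so Yes.

Yes, No, Yes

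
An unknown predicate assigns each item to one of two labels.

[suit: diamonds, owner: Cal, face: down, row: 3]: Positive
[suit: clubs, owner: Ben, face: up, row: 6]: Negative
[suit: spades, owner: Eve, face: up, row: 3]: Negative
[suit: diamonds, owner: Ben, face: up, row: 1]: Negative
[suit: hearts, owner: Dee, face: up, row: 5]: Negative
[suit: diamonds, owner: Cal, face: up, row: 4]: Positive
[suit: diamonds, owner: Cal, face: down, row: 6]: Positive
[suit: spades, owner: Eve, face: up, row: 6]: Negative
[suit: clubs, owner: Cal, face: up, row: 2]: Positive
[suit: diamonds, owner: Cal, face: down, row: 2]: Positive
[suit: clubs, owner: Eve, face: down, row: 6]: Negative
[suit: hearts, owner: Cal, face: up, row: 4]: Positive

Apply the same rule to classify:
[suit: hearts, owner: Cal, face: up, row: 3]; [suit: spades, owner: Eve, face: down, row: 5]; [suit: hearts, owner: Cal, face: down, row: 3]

The common property of the 'Positive' items is: owner is Cal. No 'Negative' item has it.
Positive: [suit: hearts, owner: Cal, face: up, row: 3], since owner is Cal.
Negative: [suit: spades, owner: Eve, face: down, row: 5], since owner is Eve.
Positive: [suit: hearts, owner: Cal, face: down, row: 3], since owner is Cal.

Positive, Negative, Positive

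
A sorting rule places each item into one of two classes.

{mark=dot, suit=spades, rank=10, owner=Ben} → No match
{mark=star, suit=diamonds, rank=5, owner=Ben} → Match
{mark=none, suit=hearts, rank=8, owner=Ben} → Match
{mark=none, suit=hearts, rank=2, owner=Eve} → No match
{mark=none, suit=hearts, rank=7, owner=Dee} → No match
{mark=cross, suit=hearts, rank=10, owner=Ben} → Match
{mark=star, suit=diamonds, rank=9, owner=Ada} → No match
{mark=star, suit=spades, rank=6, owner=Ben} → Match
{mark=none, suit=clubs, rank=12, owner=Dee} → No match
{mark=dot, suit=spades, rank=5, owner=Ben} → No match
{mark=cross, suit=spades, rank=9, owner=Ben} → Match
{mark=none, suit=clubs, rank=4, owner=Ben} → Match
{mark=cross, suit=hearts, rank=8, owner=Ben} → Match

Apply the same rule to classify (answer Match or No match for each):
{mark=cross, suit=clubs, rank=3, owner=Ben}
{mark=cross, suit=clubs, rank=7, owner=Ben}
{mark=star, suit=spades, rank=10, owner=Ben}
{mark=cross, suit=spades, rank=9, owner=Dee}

Match, Match, Match, No match

One predicate separates the groups cleanly: owner is Ben AND mark is not dot.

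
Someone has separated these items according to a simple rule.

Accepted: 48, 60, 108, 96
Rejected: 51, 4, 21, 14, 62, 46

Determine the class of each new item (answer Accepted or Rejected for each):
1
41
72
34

Every 'Accepted' example satisfies: multiple of 6. None of the 'Rejected' examples do.
1 → 1 = 6·0 + 1 → Rejected.
41 → 41 = 6·6 + 5 → Rejected.
72 → 72 = 6·12 → Accepted.
34 → 34 = 6·5 + 4 → Rejected.

Rejected, Rejected, Accepted, Rejected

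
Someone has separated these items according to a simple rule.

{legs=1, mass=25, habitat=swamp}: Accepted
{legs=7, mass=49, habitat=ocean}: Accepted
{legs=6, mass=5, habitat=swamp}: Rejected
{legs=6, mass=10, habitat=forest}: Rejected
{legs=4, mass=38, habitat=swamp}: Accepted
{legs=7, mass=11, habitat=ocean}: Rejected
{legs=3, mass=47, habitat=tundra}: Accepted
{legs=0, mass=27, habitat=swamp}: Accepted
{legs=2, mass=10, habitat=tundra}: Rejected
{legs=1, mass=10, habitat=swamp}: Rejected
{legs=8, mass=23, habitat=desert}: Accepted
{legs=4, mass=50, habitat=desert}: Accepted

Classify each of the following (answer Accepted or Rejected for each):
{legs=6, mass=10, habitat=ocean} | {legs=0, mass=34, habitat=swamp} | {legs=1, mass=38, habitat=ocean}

Rejected, Accepted, Accepted

One predicate separates the groups cleanly: mass ≥ 23.
{legs=6, mass=10, habitat=ocean}: mass = 10 — does not satisfy this, so Rejected.
{legs=0, mass=34, habitat=swamp}: mass = 34 — fits, so Accepted.
{legs=1, mass=38, habitat=ocean}: mass = 38 — fits, so Accepted.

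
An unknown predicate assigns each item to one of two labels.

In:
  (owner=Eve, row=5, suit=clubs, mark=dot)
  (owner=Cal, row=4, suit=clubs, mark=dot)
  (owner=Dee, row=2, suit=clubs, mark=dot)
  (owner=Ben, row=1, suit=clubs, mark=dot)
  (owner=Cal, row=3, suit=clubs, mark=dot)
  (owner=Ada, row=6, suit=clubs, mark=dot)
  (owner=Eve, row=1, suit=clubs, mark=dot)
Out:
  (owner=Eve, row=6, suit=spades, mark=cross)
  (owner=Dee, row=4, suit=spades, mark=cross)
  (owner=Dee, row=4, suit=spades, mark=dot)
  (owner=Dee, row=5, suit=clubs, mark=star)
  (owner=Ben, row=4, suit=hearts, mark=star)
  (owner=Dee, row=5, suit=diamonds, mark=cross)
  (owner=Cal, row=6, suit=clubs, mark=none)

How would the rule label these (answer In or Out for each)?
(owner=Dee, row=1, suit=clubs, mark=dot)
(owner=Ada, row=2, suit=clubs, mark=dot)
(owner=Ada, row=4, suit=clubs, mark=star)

The rule appears to be: mark is dot AND suit is clubs.

In, In, Out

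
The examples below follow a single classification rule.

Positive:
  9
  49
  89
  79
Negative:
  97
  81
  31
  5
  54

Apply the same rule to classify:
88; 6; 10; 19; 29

Negative, Negative, Negative, Positive, Positive

Looking at the examples, the only property every 'Positive' case has and every 'Negative' case lacks is: ends in digit 9.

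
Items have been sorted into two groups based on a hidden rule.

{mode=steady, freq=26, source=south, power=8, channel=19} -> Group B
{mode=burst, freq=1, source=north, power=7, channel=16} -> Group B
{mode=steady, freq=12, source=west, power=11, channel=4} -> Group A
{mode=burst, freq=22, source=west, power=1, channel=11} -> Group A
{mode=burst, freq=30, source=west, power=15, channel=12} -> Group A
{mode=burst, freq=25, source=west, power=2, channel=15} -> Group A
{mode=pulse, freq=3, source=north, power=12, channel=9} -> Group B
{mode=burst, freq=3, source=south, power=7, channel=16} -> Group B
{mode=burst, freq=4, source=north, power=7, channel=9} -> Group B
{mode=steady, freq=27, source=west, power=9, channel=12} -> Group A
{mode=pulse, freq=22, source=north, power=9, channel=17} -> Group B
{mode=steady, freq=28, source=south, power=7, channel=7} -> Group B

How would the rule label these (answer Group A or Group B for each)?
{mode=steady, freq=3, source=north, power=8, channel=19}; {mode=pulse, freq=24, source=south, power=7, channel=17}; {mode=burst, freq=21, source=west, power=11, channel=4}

Group B, Group B, Group A

Checking candidate rules against both groups, what survives is: source is west.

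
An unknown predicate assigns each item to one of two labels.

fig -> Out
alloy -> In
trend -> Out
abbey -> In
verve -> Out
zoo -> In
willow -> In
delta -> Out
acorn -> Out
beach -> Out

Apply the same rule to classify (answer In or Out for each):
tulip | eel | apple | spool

One predicate separates the groups cleanly: has a double letter.
tulip → no doubled letter → Out.
eel → 'ee' doubled → In.
apple → 'pp' doubled → In.
spool → 'oo' doubled → In.

Out, In, In, In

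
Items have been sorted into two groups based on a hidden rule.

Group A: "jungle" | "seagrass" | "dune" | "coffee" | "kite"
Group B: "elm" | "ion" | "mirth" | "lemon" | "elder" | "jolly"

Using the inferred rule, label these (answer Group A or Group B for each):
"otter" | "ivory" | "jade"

Group B, Group B, Group A

Every 'Group A' example satisfies: even length. None of the 'Group B' examples do.
"otter": length 5 — does not fit, so Group B. "ivory": length 5 — does not fit, so Group B. "jade": length 4 — has this property, so Group A.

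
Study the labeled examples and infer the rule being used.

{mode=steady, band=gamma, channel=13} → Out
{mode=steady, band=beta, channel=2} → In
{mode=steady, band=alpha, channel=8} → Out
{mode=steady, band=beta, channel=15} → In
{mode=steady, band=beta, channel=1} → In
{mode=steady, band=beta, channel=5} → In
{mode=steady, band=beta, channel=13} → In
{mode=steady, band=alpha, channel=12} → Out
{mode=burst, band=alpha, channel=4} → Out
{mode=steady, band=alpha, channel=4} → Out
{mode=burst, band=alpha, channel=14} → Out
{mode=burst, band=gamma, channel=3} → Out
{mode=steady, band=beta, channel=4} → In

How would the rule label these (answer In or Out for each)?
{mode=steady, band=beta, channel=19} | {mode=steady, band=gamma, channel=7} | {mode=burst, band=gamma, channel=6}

In, Out, Out

A rule that fits every label: band is beta — true of each 'In' example, false of each 'Out' one.
{mode=steady, band=beta, channel=19} → band is beta → In. {mode=steady, band=gamma, channel=7} → band is gamma → Out. {mode=burst, band=gamma, channel=6} → band is gamma → Out.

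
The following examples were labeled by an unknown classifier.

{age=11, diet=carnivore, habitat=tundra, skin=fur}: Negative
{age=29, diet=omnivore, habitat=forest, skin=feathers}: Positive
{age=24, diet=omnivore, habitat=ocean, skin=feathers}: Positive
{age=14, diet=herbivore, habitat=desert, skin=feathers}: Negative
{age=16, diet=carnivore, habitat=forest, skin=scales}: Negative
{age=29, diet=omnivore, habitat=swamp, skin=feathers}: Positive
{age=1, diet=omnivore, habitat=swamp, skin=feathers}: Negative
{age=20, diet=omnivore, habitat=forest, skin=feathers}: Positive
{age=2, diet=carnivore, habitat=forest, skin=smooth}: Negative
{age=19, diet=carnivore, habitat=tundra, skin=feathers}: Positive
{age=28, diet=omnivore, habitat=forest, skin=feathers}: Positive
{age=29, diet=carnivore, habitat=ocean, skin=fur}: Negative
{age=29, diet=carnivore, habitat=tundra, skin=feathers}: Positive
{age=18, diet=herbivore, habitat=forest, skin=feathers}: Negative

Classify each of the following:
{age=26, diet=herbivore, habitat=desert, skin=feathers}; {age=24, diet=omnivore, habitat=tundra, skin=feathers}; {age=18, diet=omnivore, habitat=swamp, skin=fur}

'Positive' ⟺ skin is feathers AND age ≥ 19.

Positive, Positive, Negative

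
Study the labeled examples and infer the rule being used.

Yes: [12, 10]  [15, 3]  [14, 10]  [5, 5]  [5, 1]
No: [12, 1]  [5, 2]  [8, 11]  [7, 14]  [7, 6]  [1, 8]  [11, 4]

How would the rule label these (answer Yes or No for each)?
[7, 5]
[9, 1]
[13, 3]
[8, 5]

Yes, Yes, Yes, No

Comparing the two groups points to one rule — sum is even.
[7, 5] → 7+5 = 12 → Yes. [9, 1] → 9+1 = 10 → Yes. [13, 3] → 13+3 = 16 → Yes. [8, 5] → 8+5 = 13 → No.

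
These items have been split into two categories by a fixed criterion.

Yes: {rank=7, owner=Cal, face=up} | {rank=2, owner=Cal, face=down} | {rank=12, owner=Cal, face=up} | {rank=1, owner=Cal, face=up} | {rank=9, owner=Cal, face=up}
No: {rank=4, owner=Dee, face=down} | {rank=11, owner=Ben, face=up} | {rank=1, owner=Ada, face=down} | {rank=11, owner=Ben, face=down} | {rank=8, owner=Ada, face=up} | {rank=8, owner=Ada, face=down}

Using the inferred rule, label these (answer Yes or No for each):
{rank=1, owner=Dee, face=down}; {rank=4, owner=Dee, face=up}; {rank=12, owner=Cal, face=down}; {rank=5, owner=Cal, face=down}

The classifier is using: owner is Cal.

No, No, Yes, Yes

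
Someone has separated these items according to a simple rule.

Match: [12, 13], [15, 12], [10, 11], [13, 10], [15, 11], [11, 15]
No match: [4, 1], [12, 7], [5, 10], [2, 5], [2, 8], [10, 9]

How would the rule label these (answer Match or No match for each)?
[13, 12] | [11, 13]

Match, Match

The simplest hypothesis consistent with all the labels is: sum ≥ 21.
[13, 12]: 13+12 = 25, qualifies → Match. [11, 13]: 11+13 = 24, qualifies → Match.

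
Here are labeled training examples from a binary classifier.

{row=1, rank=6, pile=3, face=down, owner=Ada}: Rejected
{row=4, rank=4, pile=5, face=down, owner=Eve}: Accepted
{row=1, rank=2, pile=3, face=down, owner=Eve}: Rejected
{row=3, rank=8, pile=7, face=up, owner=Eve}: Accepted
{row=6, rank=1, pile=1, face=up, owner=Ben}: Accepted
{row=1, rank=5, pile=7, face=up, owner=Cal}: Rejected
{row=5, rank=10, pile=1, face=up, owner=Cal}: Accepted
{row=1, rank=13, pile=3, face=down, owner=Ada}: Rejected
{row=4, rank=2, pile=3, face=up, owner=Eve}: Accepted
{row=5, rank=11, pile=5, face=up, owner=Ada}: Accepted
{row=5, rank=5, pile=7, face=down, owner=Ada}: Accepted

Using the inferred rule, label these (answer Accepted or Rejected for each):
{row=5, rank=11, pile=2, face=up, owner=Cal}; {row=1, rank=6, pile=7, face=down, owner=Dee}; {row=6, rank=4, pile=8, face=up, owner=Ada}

The classifier is using: row ≥ 3.
{row=5, rank=11, pile=2, face=up, owner=Cal} — row = 5, hence Accepted.
{row=1, rank=6, pile=7, face=down, owner=Dee} — row = 1, hence Rejected.
{row=6, rank=4, pile=8, face=up, owner=Ada} — row = 6, hence Accepted.

Accepted, Rejected, Accepted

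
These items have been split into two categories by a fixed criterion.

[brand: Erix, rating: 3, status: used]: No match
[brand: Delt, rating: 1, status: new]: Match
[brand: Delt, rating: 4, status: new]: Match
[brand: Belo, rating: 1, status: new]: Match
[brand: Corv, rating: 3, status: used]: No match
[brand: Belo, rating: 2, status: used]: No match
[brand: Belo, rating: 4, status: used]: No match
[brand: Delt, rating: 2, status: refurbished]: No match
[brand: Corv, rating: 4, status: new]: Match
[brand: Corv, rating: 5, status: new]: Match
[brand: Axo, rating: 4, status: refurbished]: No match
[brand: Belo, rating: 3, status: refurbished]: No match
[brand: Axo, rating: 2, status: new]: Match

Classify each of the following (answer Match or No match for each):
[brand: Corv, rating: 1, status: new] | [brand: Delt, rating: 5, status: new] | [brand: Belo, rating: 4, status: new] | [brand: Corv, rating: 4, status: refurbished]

Match, Match, Match, No match

The common property of the 'Match' items is: status is new. No 'No match' item has it.
[brand: Corv, rating: 1, status: new] — status is new, hence Match.
[brand: Delt, rating: 5, status: new] — status is new, hence Match.
[brand: Belo, rating: 4, status: new] — status is new, hence Match.
[brand: Corv, rating: 4, status: refurbished] — status is refurbished, hence No match.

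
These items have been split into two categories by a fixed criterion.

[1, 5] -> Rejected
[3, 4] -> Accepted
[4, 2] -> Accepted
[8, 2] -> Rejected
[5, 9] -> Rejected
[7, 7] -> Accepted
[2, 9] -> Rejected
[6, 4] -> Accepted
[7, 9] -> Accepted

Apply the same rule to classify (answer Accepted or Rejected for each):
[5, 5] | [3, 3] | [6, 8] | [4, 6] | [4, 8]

Rule: |first − second| ≤ 2. This holds for each 'Accepted' example and fails for each 'Rejected' one.
[5, 5]: |5−5| = 0 — qualifies, so Accepted. [3, 3]: |3−3| = 0 — qualifies, so Accepted. [6, 8]: |6−8| = 2 — qualifies, so Accepted. [4, 6]: |4−6| = 2 — qualifies, so Accepted. [4, 8]: |4−8| = 4 — does not pass, so Rejected.

Accepted, Accepted, Accepted, Accepted, Rejected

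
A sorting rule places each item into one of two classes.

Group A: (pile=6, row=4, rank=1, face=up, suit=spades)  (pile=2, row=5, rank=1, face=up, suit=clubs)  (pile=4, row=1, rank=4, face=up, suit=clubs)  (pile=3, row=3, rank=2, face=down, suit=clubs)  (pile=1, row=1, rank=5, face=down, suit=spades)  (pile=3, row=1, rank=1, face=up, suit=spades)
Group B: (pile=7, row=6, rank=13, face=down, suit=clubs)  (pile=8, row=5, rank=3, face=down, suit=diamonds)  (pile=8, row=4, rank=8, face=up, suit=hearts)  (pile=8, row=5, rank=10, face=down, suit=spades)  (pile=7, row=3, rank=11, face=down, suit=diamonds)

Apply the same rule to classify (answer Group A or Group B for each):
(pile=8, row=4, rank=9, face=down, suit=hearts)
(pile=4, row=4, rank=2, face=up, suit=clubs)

Group B, Group A

The pattern is that an item is 'Group A' exactly when: pile ≤ 6.
(pile=8, row=4, rank=9, face=down, suit=hearts) — pile = 8, hence Group B.
(pile=4, row=4, rank=2, face=up, suit=clubs) — pile = 4, hence Group A.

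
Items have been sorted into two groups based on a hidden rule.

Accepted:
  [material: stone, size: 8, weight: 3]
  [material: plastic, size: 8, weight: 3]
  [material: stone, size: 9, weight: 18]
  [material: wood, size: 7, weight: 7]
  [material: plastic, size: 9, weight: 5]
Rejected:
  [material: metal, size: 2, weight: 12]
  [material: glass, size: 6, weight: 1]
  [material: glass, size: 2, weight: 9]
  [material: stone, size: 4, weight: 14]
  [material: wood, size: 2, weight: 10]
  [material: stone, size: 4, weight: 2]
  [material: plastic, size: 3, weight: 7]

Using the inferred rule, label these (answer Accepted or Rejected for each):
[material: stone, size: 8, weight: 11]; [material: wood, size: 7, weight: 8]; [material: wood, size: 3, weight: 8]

The distinguishing property — size ≥ 7 — holds for all the 'Accepted' cases and none of the 'Rejected' cases.
[material: stone, size: 8, weight: 11] — size = 8, hence Accepted.
[material: wood, size: 7, weight: 8] — size = 7, hence Accepted.
[material: wood, size: 3, weight: 8] — size = 3, hence Rejected.

Accepted, Accepted, Rejected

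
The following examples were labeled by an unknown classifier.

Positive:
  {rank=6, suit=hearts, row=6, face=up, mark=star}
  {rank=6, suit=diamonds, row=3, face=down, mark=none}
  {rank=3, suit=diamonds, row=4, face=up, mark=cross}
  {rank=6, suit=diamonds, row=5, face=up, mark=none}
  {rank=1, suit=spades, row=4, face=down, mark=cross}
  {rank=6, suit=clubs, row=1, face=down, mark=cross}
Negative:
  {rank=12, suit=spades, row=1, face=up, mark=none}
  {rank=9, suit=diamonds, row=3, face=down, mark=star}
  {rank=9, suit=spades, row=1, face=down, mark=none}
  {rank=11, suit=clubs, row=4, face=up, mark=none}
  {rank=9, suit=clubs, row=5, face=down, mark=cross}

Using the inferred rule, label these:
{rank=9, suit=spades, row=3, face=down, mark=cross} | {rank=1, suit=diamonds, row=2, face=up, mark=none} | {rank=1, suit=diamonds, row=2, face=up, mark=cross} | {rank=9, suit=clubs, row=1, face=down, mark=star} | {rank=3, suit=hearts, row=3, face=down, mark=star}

Negative, Positive, Positive, Negative, Positive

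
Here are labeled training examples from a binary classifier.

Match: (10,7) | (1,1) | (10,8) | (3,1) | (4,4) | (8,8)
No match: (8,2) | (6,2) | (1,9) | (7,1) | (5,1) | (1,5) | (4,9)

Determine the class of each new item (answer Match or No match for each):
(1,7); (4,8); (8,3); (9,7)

Rule: |first − second| ≤ 3. This holds for each 'Match' example and fails for each 'No match' one.

No match, No match, No match, Match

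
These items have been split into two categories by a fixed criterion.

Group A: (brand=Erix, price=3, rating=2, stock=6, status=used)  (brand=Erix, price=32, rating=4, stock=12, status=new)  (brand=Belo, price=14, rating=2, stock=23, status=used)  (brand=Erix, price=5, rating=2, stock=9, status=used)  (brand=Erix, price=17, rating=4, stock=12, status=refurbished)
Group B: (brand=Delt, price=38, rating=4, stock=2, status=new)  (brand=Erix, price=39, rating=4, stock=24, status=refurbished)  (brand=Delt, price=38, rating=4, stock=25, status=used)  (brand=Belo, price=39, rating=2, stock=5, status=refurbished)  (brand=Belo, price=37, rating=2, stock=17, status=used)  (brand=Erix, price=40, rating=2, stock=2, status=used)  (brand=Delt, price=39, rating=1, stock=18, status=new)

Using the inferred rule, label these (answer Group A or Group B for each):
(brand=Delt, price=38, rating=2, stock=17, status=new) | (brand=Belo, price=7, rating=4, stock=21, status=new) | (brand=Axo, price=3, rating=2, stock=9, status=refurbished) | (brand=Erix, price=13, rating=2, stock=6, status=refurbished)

Group B, Group A, Group A, Group A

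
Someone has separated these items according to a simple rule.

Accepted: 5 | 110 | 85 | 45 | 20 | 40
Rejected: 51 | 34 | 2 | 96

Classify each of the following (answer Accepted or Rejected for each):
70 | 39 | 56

Accepted, Rejected, Rejected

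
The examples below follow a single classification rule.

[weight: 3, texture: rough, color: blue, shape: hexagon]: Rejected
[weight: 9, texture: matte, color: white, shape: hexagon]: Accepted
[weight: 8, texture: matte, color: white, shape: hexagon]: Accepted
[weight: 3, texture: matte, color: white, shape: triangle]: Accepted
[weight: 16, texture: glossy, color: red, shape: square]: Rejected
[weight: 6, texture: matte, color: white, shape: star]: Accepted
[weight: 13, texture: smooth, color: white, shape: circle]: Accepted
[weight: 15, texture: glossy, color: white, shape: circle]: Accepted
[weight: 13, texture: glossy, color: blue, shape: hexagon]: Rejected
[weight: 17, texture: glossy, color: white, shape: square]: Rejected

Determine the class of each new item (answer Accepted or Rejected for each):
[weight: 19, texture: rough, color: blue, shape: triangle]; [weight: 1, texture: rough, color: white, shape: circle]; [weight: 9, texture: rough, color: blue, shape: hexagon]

Rejected, Accepted, Rejected

The pattern is that an item is 'Accepted' exactly when: color is white AND weight ≤ 15.
[weight: 19, texture: rough, color: blue, shape: triangle] → color is blue, weight = 19 → Rejected. [weight: 1, texture: rough, color: white, shape: circle] → color is white, weight = 1 → Accepted. [weight: 9, texture: rough, color: blue, shape: hexagon] → color is blue, weight = 9 → Rejected.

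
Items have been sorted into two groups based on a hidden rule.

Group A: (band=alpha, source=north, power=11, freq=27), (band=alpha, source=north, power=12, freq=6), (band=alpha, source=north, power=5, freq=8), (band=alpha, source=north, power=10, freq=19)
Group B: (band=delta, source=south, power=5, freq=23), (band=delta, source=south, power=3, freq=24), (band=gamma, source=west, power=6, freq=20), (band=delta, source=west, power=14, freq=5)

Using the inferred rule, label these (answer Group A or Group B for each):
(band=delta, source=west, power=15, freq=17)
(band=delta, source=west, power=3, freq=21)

'Group A' ⟺ band is alpha.
(band=delta, source=west, power=15, freq=17) → band is delta → Group B. (band=delta, source=west, power=3, freq=21) → band is delta → Group B.

Group B, Group B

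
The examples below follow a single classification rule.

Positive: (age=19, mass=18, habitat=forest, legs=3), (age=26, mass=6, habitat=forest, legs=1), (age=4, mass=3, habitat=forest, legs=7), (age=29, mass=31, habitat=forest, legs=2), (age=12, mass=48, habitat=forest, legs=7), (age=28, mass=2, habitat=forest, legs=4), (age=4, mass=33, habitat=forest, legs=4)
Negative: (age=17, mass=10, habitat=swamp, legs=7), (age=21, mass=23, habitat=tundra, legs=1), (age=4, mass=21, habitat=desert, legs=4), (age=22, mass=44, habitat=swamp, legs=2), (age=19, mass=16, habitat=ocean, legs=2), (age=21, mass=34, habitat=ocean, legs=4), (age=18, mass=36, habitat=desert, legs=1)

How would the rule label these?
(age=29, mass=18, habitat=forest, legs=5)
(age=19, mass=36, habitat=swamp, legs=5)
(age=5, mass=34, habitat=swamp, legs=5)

Positive, Negative, Negative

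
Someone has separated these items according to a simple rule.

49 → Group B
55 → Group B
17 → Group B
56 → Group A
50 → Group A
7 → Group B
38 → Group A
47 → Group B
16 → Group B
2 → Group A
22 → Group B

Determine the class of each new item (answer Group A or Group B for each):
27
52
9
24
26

One predicate separates the groups cleanly: ≡ 2 (mod 6).
27 → 27 mod 6 = 3 → Group B.
52 → 52 mod 6 = 4 → Group B.
9 → 9 mod 6 = 3 → Group B.
24 → 24 mod 6 = 0 → Group B.
26 → 26 mod 6 = 2 → Group A.

Group B, Group B, Group B, Group B, Group A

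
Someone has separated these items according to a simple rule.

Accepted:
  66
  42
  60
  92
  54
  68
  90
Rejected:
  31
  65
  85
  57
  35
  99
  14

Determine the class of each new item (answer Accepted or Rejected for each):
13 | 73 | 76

Rejected, Rejected, Accepted

The distinguishing property — even AND at least 31 — holds for all the 'Accepted' cases and none of the 'Rejected' cases.
13 — 13 is odd, 13 < 31, hence Rejected.
73 — 73 is odd, 73 ≥ 31, hence Rejected.
76 — 76 is even, 76 ≥ 31, hence Accepted.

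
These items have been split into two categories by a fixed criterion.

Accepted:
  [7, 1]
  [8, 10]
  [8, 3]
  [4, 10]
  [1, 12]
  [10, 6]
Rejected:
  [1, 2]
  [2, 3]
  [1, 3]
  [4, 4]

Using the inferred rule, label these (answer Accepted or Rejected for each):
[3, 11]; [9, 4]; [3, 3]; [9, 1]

Accepted, Accepted, Rejected, Accepted

Rule: max ≥ 6. This holds for each 'Accepted' example and fails for each 'Rejected' one.
[3, 11]: max 11, checks out → Accepted. [9, 4]: max 9, checks out → Accepted. [3, 3]: max 3, does not fit → Rejected. [9, 1]: max 9, checks out → Accepted.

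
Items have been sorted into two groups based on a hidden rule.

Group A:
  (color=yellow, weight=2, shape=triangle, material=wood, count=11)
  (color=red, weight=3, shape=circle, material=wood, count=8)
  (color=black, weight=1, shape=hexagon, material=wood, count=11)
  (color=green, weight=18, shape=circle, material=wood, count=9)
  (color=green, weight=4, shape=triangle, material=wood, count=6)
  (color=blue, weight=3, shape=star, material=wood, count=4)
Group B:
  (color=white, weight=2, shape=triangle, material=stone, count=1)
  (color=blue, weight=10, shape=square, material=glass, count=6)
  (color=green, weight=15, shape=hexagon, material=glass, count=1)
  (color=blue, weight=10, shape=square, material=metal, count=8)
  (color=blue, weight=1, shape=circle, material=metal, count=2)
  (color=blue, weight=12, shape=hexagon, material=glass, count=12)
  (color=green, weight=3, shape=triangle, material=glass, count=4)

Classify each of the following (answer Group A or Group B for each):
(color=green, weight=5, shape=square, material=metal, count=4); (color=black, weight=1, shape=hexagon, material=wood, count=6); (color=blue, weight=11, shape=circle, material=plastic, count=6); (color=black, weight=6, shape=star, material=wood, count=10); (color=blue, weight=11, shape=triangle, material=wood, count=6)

Looking at the examples, the only property every 'Group A' case has and every 'Group B' case lacks is: material is wood.
(color=green, weight=5, shape=square, material=metal, count=4) → material is metal → Group B.
(color=black, weight=1, shape=hexagon, material=wood, count=6) → material is wood → Group A.
(color=blue, weight=11, shape=circle, material=plastic, count=6) → material is plastic → Group B.
(color=black, weight=6, shape=star, material=wood, count=10) → material is wood → Group A.
(color=blue, weight=11, shape=triangle, material=wood, count=6) → material is wood → Group A.

Group B, Group A, Group B, Group A, Group A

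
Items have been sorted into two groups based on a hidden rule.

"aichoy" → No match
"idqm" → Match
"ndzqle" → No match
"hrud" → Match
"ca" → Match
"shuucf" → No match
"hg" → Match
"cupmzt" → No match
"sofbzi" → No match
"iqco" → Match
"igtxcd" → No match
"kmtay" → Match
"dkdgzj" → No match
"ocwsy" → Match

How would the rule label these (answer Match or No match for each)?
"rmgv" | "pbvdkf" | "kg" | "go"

Match, No match, Match, Match

The pattern is that an item is 'Match' exactly when: length ≤ 5.
"rmgv" → length 4 → Match. "pbvdkf" → length 6 → No match. "kg" → length 2 → Match. "go" → length 2 → Match.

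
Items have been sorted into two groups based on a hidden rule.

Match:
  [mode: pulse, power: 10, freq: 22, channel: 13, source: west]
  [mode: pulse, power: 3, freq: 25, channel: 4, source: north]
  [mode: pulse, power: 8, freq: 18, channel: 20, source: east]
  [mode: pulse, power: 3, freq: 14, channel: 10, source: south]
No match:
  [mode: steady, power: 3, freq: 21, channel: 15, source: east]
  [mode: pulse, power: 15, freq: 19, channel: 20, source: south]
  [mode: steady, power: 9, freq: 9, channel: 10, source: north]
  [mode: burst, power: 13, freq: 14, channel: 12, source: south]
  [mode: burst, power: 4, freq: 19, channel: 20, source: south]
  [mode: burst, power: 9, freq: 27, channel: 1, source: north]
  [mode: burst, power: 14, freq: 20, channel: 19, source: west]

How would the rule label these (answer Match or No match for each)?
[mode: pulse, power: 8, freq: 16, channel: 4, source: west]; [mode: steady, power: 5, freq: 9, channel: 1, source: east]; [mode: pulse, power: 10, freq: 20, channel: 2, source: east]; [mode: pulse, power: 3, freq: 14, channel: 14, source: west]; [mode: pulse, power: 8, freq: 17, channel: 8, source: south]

One predicate separates the groups cleanly: mode is pulse AND power ≤ 10.
[mode: pulse, power: 8, freq: 16, channel: 4, source: west]: mode is pulse, power = 8 — checks out, so Match.
[mode: steady, power: 5, freq: 9, channel: 1, source: east]: mode is steady, power = 5 — fails the rule, so No match.
[mode: pulse, power: 10, freq: 20, channel: 2, source: east]: mode is pulse, power = 10 — checks out, so Match.
[mode: pulse, power: 3, freq: 14, channel: 14, source: west]: mode is pulse, power = 3 — checks out, so Match.
[mode: pulse, power: 8, freq: 17, channel: 8, source: south]: mode is pulse, power = 8 — checks out, so Match.

Match, No match, Match, Match, Match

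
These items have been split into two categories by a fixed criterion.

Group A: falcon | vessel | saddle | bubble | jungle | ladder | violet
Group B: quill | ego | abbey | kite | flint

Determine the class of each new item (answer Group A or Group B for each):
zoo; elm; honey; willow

Group B, Group B, Group B, Group A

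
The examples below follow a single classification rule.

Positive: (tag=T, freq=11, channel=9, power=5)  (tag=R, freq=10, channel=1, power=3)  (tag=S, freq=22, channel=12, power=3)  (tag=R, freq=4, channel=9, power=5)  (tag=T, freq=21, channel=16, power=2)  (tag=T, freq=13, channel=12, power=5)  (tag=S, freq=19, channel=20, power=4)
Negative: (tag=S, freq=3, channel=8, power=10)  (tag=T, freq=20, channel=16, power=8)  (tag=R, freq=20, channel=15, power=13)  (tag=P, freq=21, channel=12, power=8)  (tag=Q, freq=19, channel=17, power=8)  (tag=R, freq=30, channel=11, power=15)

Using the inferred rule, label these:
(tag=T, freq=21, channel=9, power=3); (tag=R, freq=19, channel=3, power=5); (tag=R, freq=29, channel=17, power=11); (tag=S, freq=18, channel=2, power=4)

The common property of the 'Positive' items is: power ≤ 5. No 'Negative' item has it.
(tag=T, freq=21, channel=9, power=3): Positive (power = 3). (tag=R, freq=19, channel=3, power=5): Positive (power = 5). (tag=R, freq=29, channel=17, power=11): Negative (power = 11). (tag=S, freq=18, channel=2, power=4): Positive (power = 4).

Positive, Positive, Negative, Positive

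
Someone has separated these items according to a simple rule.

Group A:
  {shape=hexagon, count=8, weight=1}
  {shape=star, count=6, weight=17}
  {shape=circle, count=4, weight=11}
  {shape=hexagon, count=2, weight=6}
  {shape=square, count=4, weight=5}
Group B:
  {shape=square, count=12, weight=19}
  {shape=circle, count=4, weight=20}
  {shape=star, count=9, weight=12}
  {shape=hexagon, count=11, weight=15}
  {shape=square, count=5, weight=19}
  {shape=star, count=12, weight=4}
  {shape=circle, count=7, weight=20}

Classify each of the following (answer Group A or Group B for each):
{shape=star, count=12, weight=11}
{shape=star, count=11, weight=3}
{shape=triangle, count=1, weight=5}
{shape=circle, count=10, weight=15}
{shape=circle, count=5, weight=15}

Group B, Group B, Group A, Group B, Group A

All 'Group A' examples share one property — weight ≤ 17 AND count ≤ 8 — and every 'Group B' example lacks it.
{shape=star, count=12, weight=11} — weight = 11, count = 12, hence Group B. {shape=star, count=11, weight=3} — weight = 3, count = 11, hence Group B. {shape=triangle, count=1, weight=5} — weight = 5, count = 1, hence Group A. {shape=circle, count=10, weight=15} — weight = 15, count = 10, hence Group B. {shape=circle, count=5, weight=15} — weight = 15, count = 5, hence Group A.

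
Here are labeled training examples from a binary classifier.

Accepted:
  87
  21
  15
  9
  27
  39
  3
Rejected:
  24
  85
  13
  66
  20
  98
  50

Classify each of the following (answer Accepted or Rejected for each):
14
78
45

The simplest hypothesis consistent with all the labels is: ≡ 3 (mod 6).
14: 14 mod 6 = 2 — fails the rule, so Rejected.
78: 78 mod 6 = 0 — fails the rule, so Rejected.
45: 45 mod 6 = 3 — fits, so Accepted.

Rejected, Rejected, Accepted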